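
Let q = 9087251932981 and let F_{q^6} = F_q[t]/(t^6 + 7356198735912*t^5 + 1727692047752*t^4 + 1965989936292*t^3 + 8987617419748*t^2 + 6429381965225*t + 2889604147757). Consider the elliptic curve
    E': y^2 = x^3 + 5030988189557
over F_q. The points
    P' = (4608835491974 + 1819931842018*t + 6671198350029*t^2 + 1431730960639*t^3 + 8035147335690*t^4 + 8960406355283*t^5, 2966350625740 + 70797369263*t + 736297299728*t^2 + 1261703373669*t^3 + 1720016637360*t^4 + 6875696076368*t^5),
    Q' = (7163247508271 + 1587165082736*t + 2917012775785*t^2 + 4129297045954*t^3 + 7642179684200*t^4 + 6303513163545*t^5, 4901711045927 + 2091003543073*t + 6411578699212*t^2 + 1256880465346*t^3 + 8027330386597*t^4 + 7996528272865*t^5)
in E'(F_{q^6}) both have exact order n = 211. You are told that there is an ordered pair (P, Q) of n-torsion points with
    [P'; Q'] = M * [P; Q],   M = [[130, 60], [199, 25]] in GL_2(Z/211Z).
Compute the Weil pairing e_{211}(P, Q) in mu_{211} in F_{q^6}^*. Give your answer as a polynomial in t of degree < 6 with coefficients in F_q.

e_{211}(aP+bQ,cP+dQ) = e_{211}(P,Q)^(ad-bc); with (a,b,c,d)=(130,60,199,25) this gives the det-211 law.
Hence e(P,Q) = e(P',Q')^{119} where 119 = 172^{-1} mod 211.
n = 211 = (11010011)_2 (8 bits, wt 5); accumulate f_{211,P'}(Q'+S)/f_{211,P'}(S) along the 7-step ladder.
The quotient is 7302861670711 + 5419346756142*t + 2160331415868*t^2 + 4280654867120*t^3 + 617007757511*t^4 + 7851513832943*t^5.
Raise to 119: e(P,Q) = 2352527214435 + 4980424318135*t + 4541812995223*t^2 + 1446688125575*t^3 + 4590789870224*t^4 + 6098878893281*t^5 in mu_{211}.

2352527214435 + 4980424318135*t + 4541812995223*t^2 + 1446688125575*t^3 + 4590789870224*t^4 + 6098878893281*t^5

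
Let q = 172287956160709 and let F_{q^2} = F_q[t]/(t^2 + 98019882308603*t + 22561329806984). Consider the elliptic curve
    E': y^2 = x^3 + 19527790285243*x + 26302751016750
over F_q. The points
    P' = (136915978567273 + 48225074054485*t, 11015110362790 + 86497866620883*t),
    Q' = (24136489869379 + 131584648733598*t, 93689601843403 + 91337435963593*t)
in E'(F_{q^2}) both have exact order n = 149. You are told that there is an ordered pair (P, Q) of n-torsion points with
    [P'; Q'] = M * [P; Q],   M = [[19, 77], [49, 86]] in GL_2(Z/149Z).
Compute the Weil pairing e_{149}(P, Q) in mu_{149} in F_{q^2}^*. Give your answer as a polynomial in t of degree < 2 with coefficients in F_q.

58858427186067 + 119564160314498*t

e_{149}(aP+bQ,cP+dQ) = e_{149}(P,Q)^(ad-bc); with (a,b,c,d)=(19,77,49,86) this gives the det-149 law.
Inverting 96 mod 149: 104. Thus e_{149}(P,Q) = e(P',Q')^{104}.
n = 149 = (10010101)_2 (8 bits, wt 4); accumulate f_{149,P'}(Q'+S)/f_{149,P'}(S) along the 7-step ladder.
So e_{149}(P',Q') = 33467932188681 + 115157789403745*t.
Raise to 104: e(P,Q) = 58858427186067 + 119564160314498*t in mu_{149}.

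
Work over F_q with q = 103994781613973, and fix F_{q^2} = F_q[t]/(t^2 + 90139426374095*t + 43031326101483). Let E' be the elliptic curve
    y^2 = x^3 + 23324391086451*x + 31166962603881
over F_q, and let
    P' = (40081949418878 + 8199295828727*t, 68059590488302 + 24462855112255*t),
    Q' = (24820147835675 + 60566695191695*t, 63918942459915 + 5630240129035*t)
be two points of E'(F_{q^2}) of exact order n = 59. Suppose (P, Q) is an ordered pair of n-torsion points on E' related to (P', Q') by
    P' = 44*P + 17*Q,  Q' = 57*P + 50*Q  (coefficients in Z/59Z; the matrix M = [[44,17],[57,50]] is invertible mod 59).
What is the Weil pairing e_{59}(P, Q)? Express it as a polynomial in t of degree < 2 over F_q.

e_{59}(aP+bQ,cP+dQ) = e_{59}(P,Q)^(ad-bc); with (a,b,c,d)=(44,17,57,50) this gives the det-59 law.
So e_{59}(P,Q) = e_{59}(P',Q')^{22}, since 51*22 = 1 mod 59.
Double-and-add over 111011: 6-1 doublings, 5-1 additions; each step l_{T,T}/v_{2T} or l_{T,P'}/v at Q'+S for random S.
Miller gives e_{59}(P',Q') = 86120555096170 + 87783822961473*t in F_{103994781613973^2}.
(86120555096170 + 87783822961473*t)^{22} mod (103994781613973,f) = 40489350187412 + 53616647773905*t.

40489350187412 + 53616647773905*t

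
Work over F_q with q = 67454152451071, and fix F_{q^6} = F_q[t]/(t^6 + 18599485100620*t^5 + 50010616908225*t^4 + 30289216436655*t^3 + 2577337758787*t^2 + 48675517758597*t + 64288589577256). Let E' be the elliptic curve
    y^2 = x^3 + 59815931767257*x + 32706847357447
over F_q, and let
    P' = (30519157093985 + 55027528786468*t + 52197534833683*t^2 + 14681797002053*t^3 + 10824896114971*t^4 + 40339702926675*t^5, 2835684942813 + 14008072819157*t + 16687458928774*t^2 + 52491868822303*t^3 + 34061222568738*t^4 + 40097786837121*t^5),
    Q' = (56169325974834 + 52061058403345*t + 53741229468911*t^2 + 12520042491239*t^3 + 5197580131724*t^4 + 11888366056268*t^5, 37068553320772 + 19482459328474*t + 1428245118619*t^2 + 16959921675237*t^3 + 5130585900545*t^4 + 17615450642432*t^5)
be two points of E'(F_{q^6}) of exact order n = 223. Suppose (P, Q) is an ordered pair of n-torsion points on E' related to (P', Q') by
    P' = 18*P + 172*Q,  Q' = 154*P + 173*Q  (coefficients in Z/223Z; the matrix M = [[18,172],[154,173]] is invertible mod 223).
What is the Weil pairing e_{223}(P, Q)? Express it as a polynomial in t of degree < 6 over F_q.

Alternating bilinearity on E[223] (values in mu_{223} in F_{67454152451071^6}) gives e(P',Q') = e(P,Q)^det(M).
det M = 18*173 - 172*154 = -23374 = 41 (mod 223); 41^{-1} = 136 (mod 223).
n = 223 = (11011111)_2 (8 bits, wt 7); accumulate f_{223,P'}(Q'+S)/f_{223,P'}(S) along the 7-step ladder.
The quotient is 31006577385326 + 43463966726088*t + 59617973370406*t^2 + 51067252577972*t^3 + 14328399451615*t^4 + 58011952054593*t^5.
Hence e(P,Q) = 47211155489535 + 36393532936292*t + 17283639669642*t^2 + 23148298831817*t^3 + 50660194871695*t^4 + 56905355861530*t^5 in F_{67454152451071^6}^*.

47211155489535 + 36393532936292*t + 17283639669642*t^2 + 23148298831817*t^3 + 50660194871695*t^4 + 56905355861530*t^5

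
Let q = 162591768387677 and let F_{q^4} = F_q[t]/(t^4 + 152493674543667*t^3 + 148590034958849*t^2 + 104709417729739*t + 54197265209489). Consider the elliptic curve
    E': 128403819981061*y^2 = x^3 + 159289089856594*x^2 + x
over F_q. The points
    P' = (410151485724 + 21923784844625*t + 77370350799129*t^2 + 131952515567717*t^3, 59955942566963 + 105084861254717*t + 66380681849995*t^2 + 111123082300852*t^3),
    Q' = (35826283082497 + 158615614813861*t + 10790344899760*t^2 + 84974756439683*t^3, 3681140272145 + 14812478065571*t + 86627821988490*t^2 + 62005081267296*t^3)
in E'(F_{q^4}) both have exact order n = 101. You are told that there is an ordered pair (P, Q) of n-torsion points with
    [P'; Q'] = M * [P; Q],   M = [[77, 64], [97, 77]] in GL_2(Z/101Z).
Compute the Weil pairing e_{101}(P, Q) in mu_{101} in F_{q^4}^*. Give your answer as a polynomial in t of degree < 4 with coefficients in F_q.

Since e_{101}(P,P)=e_{101}(Q,Q)=1 and e_{101}(Q,P)=e_{101}(P,Q)^{-1}, expanding e_{101}(77*P + 64*Q,97*P + 77*Q) leaves e(P,Q)^det(M).
Hence e(P,Q) = e(P',Q')^{80} where 80 = 24^{-1} mod 101.
Undo Montgomery via alpha=111559783452382, beta=48382574324393: (a',b')=(97023829034693,25744382370217) over F_{162591768387677}.
Run Miller on y^2=x^3+97023829034693*x+25744382370217 over F_{162591768387677}: ladder 1100101 (7 bits); e = f_P(D_Q)/f_Q(D_P).
The quotient is 14810323605861 + 83997266040245*t + 33324701754545*t^2 + 146072060239714*t^3.
Hence e(P,Q) = 99261707859962 + 109943714245203*t + 15318555957007*t^2 + 148611166777937*t^3 in F_{162591768387677^4}^*.

99261707859962 + 109943714245203*t + 15318555957007*t^2 + 148611166777937*t^3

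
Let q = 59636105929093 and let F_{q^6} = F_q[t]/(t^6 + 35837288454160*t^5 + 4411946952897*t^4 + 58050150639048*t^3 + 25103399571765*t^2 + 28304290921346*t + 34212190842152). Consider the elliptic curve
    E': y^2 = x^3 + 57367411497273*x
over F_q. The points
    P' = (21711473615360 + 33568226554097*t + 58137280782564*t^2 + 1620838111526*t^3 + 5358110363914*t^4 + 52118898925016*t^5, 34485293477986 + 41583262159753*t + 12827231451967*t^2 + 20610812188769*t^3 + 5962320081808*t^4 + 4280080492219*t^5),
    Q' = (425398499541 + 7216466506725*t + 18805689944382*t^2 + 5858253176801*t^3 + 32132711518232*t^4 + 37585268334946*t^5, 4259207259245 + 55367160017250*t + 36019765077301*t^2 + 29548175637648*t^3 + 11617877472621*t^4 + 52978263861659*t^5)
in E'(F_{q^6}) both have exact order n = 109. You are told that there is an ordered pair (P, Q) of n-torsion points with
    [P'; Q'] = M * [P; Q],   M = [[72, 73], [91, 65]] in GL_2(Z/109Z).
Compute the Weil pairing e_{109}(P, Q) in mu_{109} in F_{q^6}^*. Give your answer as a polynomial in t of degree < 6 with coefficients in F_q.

8753712629579 + 1445851444917*t + 9404033358681*t^2 + 2750015835684*t^3 + 39336889014846*t^4 + 12270094596926*t^5

Since e_{109}(P,P)=e_{109}(Q,Q)=1 and e_{109}(Q,P)=e_{109}(P,Q)^{-1}, expanding e_{109}(72*P + 73*Q,91*P + 65*Q) leaves e(P,Q)^det(M).
det(M) mod 109 = 108; its inverse in (Z/109)^* is 108 (check: 108*108 mod 109 = 1).
Run Miller on y^2=x^3+57367411497273*x over F_{59636105929093}: ladder 1101101 (7 bits); e = f_P(D_Q)/f_Q(D_P).
e_{109}(P',Q') = 33214777045188 + 8445935160225*t + 51375861905957*t^2 + 30370653107608*t^3 + 46686700404328*t^4 + 14379742791475*t^5.
Thus e_{109}(P,Q) = 8753712629579 + 1445851444917*t + 9404033358681*t^2 + 2750015835684*t^3 + 39336889014846*t^4 + 12270094596926*t^5.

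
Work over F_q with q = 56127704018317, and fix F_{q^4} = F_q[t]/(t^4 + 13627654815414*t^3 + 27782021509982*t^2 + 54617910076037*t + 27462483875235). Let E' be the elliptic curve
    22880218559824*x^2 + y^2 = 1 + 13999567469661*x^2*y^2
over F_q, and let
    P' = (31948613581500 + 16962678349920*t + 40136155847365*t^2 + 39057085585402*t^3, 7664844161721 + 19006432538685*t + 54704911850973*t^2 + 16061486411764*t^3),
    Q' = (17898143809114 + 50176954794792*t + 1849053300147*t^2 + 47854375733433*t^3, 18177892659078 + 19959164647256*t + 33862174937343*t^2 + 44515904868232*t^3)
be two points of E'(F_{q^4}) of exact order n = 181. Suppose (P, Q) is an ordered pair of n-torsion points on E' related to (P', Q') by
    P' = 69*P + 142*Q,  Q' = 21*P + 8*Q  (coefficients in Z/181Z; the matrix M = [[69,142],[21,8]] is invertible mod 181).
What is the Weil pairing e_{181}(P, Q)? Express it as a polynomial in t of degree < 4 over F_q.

31217665753711 + 40445026194740*t + 32965531126078*t^2 + 5151541757066*t^3

e_{181}(aP+bQ,cP+dQ) = e_{181}(P,Q)^(ad-bc); with (a,b,c,d)=(69,142,21,8) this gives the det-181 law.
det M = 69*8 - 142*21 = -2430 = 104 (mod 181); 104^{-1} = 47 (mod 181).
Map (x,y)_Ed via u=(1+y)/(1-y), v=(1+y)/((1-y)x) to Montgomery A=13436594656146,B=32043327125777; then to (a',b')=(47238458626725,15403627374141).
8-bit Miller (10110101) on E'/F_{56127704018317} with a'=47238458626725, b'=15403627374141: accumulate tangent/chord ratios at Q'+S and P'+S'.
So e_{181}(P',Q') = 42544484454942 + 50967641797076*t + 18212026132462*t^2 + 8221635090127*t^3.
(42544484454942 + 50967641797076*t + 18212026132462*t^2 + 8221635090127*t^3)^{47} mod (56127704018317,f) = 31217665753711 + 40445026194740*t + 32965531126078*t^2 + 5151541757066*t^3.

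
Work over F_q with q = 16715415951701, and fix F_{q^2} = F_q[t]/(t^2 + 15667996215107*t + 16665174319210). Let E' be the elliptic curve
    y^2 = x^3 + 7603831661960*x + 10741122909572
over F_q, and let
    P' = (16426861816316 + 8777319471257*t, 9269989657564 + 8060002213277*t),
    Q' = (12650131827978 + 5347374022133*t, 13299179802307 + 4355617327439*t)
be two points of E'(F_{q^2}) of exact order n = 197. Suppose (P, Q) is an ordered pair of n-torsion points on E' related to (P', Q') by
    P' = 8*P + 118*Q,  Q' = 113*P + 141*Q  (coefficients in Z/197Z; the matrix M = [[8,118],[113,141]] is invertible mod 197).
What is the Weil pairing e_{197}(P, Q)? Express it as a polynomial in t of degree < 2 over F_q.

14546562482071 + 6735358427846*t

e_{197} is bilinear + alternating on E[197], so e_{197}(8*P + 118*Q, 113*P + 141*Q) = e_{197}(P,Q)^(8*141-118*113).
So e_{197}(P,Q) = e_{197}(P',Q')^{74}, since 8*74 = 1 mod 197.
n = 197 = (11000101)_2 (8 bits, wt 4); accumulate f_{197,P'}(Q'+S)/f_{197,P'}(S) along the 7-step ladder.
f_P(D_Q)/f_Q(D_P) = 612883550884 + 5407586350061*t.
(612883550884 + 5407586350061*t)^{74} mod (16715415951701,f) = 14546562482071 + 6735358427846*t.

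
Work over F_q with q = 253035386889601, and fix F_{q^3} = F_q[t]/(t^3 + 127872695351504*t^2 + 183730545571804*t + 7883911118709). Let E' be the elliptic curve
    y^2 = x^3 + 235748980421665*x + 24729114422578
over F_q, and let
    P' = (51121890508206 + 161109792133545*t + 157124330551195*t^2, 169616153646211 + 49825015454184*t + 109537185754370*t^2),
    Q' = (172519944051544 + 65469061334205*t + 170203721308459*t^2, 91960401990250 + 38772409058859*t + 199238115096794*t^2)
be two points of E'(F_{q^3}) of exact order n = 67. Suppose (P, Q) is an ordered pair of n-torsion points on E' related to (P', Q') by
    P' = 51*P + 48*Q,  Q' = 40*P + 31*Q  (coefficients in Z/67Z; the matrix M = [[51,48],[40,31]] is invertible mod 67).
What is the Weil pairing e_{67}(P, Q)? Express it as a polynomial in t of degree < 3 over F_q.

34906693263250 + 132249596616158*t + 214879803315460*t^2

Since e_{67}(P,P)=e_{67}(Q,Q)=1 and e_{67}(Q,P)=e_{67}(P,Q)^{-1}, expanding e_{67}(51*P + 48*Q,40*P + 31*Q) leaves e(P,Q)^det(M).
So e_{67}(P,Q) = e_{67}(P',Q')^{50}, since 63*50 = 1 mod 67.
Miller loop for e_{67} over F_{253035386889601^3}: bits of 67 = 1000011; 6 double steps + 2 add steps, l/v at each.
The quotient is 154050501444095 + 33984779521845*t + 77945825502536*t^2.
(154050501444095 + 33984779521845*t + 77945825502536*t^2)^{50} mod (253035386889601,f) = 34906693263250 + 132249596616158*t + 214879803315460*t^2.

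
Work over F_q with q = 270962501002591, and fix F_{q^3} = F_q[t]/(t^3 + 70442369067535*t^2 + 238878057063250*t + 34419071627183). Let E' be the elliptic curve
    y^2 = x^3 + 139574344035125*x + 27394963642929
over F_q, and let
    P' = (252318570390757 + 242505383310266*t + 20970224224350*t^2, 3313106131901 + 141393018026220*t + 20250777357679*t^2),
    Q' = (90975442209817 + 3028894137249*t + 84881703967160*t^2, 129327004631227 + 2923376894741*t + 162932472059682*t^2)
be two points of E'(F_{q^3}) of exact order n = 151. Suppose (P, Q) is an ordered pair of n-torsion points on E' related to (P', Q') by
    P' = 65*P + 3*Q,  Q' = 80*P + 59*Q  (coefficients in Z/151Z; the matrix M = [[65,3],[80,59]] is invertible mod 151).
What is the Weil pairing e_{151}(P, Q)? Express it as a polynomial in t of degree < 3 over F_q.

e_{151} is bilinear + alternating on E[151], so e_{151}(65*P + 3*Q, 80*P + 59*Q) = e_{151}(P,Q)^(65*59-3*80).
Hence e(P,Q) = e(P',Q')^{26} where 26 = 122^{-1} mod 151.
n = 151 = (10010111)_2 (8 bits, wt 5); accumulate f_{151,P'}(Q'+S)/f_{151,P'}(S) along the 7-step ladder.
The quotient is 248571210219953 + 263621309701387*t + 241502758111183*t^2.
e_{151}(P,Q) = (248571210219953 + 263621309701387*t + 241502758111183*t^2)^{26} = 167710063986899 + 116296558629554*t + 229780564394092*t^2.

167710063986899 + 116296558629554*t + 229780564394092*t^2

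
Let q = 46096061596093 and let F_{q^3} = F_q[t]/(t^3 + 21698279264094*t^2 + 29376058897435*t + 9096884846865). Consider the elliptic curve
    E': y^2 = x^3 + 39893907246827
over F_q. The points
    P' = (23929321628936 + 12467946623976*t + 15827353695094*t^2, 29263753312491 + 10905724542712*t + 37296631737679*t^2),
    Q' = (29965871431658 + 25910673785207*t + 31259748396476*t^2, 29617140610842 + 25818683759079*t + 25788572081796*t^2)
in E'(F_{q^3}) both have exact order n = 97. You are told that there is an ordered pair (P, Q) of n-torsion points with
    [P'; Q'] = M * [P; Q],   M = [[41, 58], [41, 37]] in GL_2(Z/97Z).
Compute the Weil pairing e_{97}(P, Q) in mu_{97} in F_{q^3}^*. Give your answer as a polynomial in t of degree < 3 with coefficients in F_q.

The 97-Weil pairing on E[97] over F_{46096061596093} is alternating-bilinear: e_{97}(P',Q') = e_{97}(P,Q)^det(M).
Inverting 12 mod 97: 89. Thus e_{97}(P,Q) = e(P',Q')^{89}.
Miller loop for e_{97} over F_{46096061596093^3}: bits of 97 = 1100001; 6 double steps + 2 add steps, l/v at each.
f_P(D_Q)/f_Q(D_P) = 15428653016966 + 11868953212908*t + 798148341563*t^2.
Hence e(P,Q) = 42626753846322 + 23423151309953*t + 5587693715457*t^2 in F_{46096061596093^3}^*.

42626753846322 + 23423151309953*t + 5587693715457*t^2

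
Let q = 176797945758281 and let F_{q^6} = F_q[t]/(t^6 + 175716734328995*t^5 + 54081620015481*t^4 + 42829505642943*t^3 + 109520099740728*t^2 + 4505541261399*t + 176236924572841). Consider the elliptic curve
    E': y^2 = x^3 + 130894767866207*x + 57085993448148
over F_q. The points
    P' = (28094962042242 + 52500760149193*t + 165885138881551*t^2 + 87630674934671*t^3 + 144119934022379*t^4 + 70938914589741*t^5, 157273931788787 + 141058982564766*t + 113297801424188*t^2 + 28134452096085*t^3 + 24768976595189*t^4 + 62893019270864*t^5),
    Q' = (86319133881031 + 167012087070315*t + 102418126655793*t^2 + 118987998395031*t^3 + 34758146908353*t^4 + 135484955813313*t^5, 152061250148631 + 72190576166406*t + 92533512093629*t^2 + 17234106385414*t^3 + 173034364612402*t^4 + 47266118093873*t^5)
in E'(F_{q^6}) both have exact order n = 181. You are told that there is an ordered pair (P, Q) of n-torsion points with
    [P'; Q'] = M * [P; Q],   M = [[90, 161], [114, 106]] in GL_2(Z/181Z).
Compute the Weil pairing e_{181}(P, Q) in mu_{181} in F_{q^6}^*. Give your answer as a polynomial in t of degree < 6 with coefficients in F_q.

e_{181} is bilinear + alternating on E[181], so e_{181}(90*P + 161*Q, 114*P + 106*Q) = e_{181}(P,Q)^(90*106-161*114).
90*106 - 161*114 = -8814; reduced mod 181: det = 55, inverse 79.
n = 181 = (10110101)_2 (8 bits, wt 5); accumulate f_{181,P'}(Q'+S)/f_{181,P'}(S) along the 7-step ladder.
f_P(D_Q)/f_Q(D_P) = 175779775792024 + 176291440500276*t + 78098891806006*t^2 + 139093586488155*t^3 + 93890983940938*t^4 + 90847637335752*t^5.
Raise to 79: e(P,Q) = 152035197640680 + 37004158286344*t + 118266214765088*t^2 + 91966747676759*t^3 + 87018334019679*t^4 + 5122829879140*t^5 in mu_{181}.

152035197640680 + 37004158286344*t + 118266214765088*t^2 + 91966747676759*t^3 + 87018334019679*t^4 + 5122829879140*t^5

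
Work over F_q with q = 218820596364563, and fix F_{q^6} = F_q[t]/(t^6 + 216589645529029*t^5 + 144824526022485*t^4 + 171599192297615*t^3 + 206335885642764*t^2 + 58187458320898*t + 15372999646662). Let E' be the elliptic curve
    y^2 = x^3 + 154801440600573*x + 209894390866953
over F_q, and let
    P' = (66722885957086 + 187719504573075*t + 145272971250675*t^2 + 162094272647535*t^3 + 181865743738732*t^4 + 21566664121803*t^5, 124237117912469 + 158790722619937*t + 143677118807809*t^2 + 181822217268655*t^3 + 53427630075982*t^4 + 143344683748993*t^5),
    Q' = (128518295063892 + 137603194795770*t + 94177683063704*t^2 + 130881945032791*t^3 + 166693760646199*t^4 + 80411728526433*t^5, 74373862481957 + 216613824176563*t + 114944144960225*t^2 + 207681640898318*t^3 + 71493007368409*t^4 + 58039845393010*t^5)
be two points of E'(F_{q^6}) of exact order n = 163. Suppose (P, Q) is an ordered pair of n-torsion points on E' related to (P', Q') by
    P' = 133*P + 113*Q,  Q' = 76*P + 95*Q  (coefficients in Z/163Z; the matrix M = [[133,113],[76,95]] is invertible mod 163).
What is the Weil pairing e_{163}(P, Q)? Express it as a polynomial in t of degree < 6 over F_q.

59395524129426 + 194051767235884*t + 133391914142424*t^2 + 177201051739628*t^3 + 167048340808406*t^4 + 39092579335033*t^5

Under M = [[133,113],[76,95]] in GL_2(Z/163), e_{163}(P',Q') = e_{163}(P,Q)^(133*95-113*76 mod 163).
det M = 133*95 - 113*76 = 4047 = 135 (mod 163); 135^{-1} = 64 (mod 163).
n = 163 = (10100011)_2 (8 bits, wt 4); accumulate f_{163,P'}(Q'+S)/f_{163,P'}(S) along the 7-step ladder.
Result: e(P',Q') = 146662012446210 + 44437353635669*t + 205625489657734*t^2 + 52874684508925*t^3 + 192559478394514*t^4 + 208804948712472*t^5.
Raise to 64: e(P,Q) = 59395524129426 + 194051767235884*t + 133391914142424*t^2 + 177201051739628*t^3 + 167048340808406*t^4 + 39092579335033*t^5 in mu_{163}.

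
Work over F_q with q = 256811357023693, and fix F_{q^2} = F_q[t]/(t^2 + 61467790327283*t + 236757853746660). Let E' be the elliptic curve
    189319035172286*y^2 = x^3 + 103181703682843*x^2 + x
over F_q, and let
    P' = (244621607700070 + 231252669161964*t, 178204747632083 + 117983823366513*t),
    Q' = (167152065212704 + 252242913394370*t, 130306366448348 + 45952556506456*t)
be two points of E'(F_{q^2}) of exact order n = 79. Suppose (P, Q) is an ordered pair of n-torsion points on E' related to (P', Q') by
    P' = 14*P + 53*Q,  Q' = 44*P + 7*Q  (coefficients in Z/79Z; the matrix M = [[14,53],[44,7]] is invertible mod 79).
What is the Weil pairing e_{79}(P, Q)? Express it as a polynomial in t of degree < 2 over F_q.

179689867171672 + 34575080476487*t

Since e_{79}(P,P)=e_{79}(Q,Q)=1 and e_{79}(Q,P)=e_{79}(P,Q)^{-1}, expanding e_{79}(14*P + 53*Q,44*P + 7*Q) leaves e(P,Q)^det(M).
14*7 - 53*44 = -2234; reduced mod 79: det = 57, inverse 61.
(x,y)|->(110826815109665x+108218059946532,110826815109665y) sends E' to y^2=x^3+41881916020532*x+19334622252717.
7-bit Miller (1001111) on E'/F_{256811357023693} with a'=41881916020532, b'=19334622252717: accumulate tangent/chord ratios at Q'+S and P'+S'.
Miller gives e_{79}(P',Q') = 142483708681336 + 130229458343946*t in F_{256811357023693^2}.
Raise to 61: e(P,Q) = 179689867171672 + 34575080476487*t in mu_{79}.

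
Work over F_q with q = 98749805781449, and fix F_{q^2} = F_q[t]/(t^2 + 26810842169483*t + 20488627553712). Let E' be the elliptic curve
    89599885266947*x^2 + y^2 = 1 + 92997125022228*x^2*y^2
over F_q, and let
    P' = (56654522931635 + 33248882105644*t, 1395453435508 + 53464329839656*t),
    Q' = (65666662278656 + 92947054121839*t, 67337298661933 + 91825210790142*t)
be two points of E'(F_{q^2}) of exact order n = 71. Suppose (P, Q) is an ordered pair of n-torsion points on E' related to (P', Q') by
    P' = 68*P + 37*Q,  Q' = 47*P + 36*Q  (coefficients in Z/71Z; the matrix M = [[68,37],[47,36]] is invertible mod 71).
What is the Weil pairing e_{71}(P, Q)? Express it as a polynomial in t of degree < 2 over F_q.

Since e_{71}(P,P)=e_{71}(Q,Q)=1 and e_{71}(Q,P)=e_{71}(P,Q)^{-1}, expanding e_{71}(68*P + 37*Q,47*P + 36*Q) leaves e(P,Q)^det(M).
So e_{71}(P,Q) = e_{71}(P',Q')^{70}, since 70*70 = 1 mod 71.
Edwards a_E,d_E -> Montgomery A=55307062789294,B=78080124929752 -> Weierstrass 8978601250756,86486862173697 via alpha=13974534084621,beta=23838141506542.
n = 71 = (1000111)_2 (7 bits, wt 4); accumulate f_{71,P'}(Q'+S)/f_{71,P'}(S) along the 6-step ladder.
Miller gives e_{71}(P',Q') = 1590523197158 + 69892408079942*t in F_{98749805781449^2}.
e_{71}(P,Q) = (1590523197158 + 69892408079942*t)^{70} = 17292228503017 + 28857397701507*t.

17292228503017 + 28857397701507*t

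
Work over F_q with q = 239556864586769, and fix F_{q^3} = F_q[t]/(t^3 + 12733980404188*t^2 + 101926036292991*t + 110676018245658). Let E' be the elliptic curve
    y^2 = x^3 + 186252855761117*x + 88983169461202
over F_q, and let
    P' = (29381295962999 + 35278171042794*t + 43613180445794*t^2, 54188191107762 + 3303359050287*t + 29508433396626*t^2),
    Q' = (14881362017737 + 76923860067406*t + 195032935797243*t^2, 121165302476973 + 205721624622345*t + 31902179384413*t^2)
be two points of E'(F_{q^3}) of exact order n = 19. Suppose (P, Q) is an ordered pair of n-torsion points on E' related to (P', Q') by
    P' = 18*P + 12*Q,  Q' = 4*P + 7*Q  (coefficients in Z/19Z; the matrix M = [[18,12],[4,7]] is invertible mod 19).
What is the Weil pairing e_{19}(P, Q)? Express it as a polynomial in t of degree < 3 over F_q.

95919444639912 + 109148111368126*t + 186623962634567*t^2

e_{19} is bilinear + alternating on E[19], so e_{19}(18*P + 12*Q, 4*P + 7*Q) = e_{19}(P,Q)^(18*7-12*4).
18*7 - 12*4 = 78; reduced mod 19: det = 2, inverse 10.
5-bit Miller (10011) on E'/F_{239556864586769} with a'=186252855761117, b'=88983169461202: accumulate tangent/chord ratios at Q'+S and P'+S'.
Result: e(P',Q') = 122087878184302 + 79303951427025*t + 73845367349876*t^2.
(122087878184302 + 79303951427025*t + 73845367349876*t^2)^{10} mod (239556864586769,f) = 95919444639912 + 109148111368126*t + 186623962634567*t^2.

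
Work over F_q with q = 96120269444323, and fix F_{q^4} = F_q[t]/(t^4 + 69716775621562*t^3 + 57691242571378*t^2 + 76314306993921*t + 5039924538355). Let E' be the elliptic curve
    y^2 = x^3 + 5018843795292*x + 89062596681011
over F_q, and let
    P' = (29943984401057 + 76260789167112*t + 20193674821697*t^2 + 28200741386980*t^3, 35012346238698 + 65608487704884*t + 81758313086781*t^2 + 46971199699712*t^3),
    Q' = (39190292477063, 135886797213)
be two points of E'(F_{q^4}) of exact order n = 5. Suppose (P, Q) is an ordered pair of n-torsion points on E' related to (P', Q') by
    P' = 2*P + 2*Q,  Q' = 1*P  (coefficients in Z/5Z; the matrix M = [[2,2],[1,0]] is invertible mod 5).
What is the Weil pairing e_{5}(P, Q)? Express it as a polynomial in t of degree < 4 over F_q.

e_{5}(aP+bQ,cP+dQ) = e_{5}(P,Q)^(ad-bc); with (a,b,c,d)=(2,2,1,0) this gives the det-5 law.
det M = 2*0 - 2*1 = -2 = 3 (mod 5); 3^{-1} = 2 (mod 5).
Miller loop for e_{5} over F_{96120269444323^4}: bits of 5 = 101; 2 double steps + 1 add steps, l/v at each.
Miller gives e_{5}(P',Q') = 2237977257803 + 62869000859387*t + 47165403057662*t^2 + 90896742880232*t^3 in F_{96120269444323^4}.
Hence e(P,Q) = 76700697170811 + 38778260850659*t + 41874699351874*t^2 + 55958074592805*t^3 in F_{96120269444323^4}^*.

76700697170811 + 38778260850659*t + 41874699351874*t^2 + 55958074592805*t^3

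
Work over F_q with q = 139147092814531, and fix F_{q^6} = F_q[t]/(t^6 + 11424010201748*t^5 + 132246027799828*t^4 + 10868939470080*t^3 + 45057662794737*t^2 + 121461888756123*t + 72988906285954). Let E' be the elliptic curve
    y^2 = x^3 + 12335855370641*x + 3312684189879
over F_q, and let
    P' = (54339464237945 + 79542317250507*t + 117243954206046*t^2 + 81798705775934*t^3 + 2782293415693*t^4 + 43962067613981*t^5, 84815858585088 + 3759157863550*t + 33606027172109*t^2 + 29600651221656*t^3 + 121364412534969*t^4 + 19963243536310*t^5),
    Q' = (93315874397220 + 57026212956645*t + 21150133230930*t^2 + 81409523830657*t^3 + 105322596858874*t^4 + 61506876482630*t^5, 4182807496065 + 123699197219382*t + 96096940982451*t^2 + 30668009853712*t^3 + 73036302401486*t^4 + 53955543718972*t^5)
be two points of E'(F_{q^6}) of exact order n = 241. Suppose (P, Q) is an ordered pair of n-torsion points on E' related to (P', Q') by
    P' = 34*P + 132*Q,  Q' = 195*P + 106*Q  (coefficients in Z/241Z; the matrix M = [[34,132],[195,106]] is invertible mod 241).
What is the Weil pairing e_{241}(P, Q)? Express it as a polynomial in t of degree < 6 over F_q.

35262240234633 + 7097200449415*t + 2079633690242*t^2 + 22447090728202*t^3 + 13072599988635*t^4 + 12801635596491*t^5

e_{241} is bilinear + alternating on E[241], so e_{241}(34*P + 132*Q, 195*P + 106*Q) = e_{241}(P,Q)^(34*106-132*195).
So e_{241}(P,Q) = e_{241}(P',Q')^{154}, since 36*154 = 1 mod 241.
Double-and-add over 11110001: 8-1 doublings, 5-1 additions; each step l_{T,T}/v_{2T} or l_{T,P'}/v at Q'+S for random S.
So e_{241}(P',Q') = 90265682184595 + 116187943204576*t + 1395958883755*t^2 + 102297743584400*t^3 + 108419554642109*t^4 + 25116524005334*t^5.
(90265682184595 + 116187943204576*t + 1395958883755*t^2 + 102297743584400*t^3 + 108419554642109*t^4 + 25116524005334*t^5)^{154} mod (139147092814531,f) = 35262240234633 + 7097200449415*t + 2079633690242*t^2 + 22447090728202*t^3 + 13072599988635*t^4 + 12801635596491*t^5.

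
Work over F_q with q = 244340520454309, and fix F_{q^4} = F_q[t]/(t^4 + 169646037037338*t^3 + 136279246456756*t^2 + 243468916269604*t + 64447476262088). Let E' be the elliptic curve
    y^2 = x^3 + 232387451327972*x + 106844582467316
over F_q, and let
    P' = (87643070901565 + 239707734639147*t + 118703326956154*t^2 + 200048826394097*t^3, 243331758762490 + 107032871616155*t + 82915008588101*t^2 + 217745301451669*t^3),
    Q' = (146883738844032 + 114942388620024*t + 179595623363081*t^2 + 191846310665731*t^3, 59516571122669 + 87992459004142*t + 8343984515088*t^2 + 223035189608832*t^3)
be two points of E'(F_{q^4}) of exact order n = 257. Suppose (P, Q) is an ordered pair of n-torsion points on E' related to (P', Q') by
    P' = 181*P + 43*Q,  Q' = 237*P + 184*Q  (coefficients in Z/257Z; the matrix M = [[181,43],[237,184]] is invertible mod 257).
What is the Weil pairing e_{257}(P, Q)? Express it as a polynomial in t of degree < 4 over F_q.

188393458644633 + 130419309005048*t + 222282997819239*t^2 + 82099323893990*t^3

Under M = [[181,43],[237,184]] in GL_2(Z/257), e_{257}(P',Q') = e_{257}(P,Q)^(181*184-43*237 mod 257).
det M = 181*184 - 43*237 = 23113 = 240 (mod 257); 240^{-1} = 136 (mod 257).
9-bit Miller (100000001) on E'/F_{244340520454309} with a'=232387451327972, b'=106844582467316: accumulate tangent/chord ratios at Q'+S and P'+S'.
e_{257}(P',Q') = 56101330757851 + 86186239452167*t + 112579642712362*t^2 + 107538034982427*t^3.
Thus e_{257}(P,Q) = 188393458644633 + 130419309005048*t + 222282997819239*t^2 + 82099323893990*t^3.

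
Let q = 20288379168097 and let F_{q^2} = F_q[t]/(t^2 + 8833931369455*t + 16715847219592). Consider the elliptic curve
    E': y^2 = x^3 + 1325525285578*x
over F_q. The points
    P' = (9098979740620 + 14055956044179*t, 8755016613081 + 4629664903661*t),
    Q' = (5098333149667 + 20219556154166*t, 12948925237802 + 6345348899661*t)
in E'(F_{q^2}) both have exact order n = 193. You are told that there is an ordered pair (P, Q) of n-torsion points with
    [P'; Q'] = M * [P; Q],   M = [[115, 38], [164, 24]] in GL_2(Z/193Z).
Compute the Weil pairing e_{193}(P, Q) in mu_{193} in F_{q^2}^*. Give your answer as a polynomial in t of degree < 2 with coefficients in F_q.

4124253231051 + 10019721550106*t

Since e_{193}(P,P)=e_{193}(Q,Q)=1 and e_{193}(Q,P)=e_{193}(P,Q)^{-1}, expanding e_{193}(115*P + 38*Q,164*P + 24*Q) leaves e(P,Q)^det(M).
det M = 115*24 - 38*164 = -3472 = 2 (mod 193); 2^{-1} = 97 (mod 193).
8-bit Miller (11000001) on E'/F_{20288379168097} with a'=1325525285578, b'=0: accumulate tangent/chord ratios at Q'+S and P'+S'.
The quotient is 7150060355317 + 14107496130162*t.
Raise to 97: e(P,Q) = 4124253231051 + 10019721550106*t in mu_{193}.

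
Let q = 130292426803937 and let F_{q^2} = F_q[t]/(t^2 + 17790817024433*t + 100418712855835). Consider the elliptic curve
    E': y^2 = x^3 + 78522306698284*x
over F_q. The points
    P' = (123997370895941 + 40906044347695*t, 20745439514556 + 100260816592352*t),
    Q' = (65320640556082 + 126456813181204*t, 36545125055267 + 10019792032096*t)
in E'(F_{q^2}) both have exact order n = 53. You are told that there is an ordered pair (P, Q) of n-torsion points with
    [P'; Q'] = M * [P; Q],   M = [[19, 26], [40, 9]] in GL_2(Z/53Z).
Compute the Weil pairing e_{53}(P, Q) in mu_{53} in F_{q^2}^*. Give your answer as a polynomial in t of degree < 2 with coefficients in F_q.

e_{53} is bilinear + alternating on E[53], so e_{53}(19*P + 26*Q, 40*P + 9*Q) = e_{53}(P,Q)^(19*9-26*40).
19*9 - 26*40 = -869; reduced mod 53: det = 32, inverse 5.
6-bit Miller (110101) on E'/F_{130292426803937} with a'=78522306698284, b'=0: accumulate tangent/chord ratios at Q'+S and P'+S'.
e_{53}(P',Q') = 36360373626403 + 14092049881072*t.
(36360373626403 + 14092049881072*t)^{5} mod (130292426803937,f) = 15070076141091 + 102851245018959*t.

15070076141091 + 102851245018959*t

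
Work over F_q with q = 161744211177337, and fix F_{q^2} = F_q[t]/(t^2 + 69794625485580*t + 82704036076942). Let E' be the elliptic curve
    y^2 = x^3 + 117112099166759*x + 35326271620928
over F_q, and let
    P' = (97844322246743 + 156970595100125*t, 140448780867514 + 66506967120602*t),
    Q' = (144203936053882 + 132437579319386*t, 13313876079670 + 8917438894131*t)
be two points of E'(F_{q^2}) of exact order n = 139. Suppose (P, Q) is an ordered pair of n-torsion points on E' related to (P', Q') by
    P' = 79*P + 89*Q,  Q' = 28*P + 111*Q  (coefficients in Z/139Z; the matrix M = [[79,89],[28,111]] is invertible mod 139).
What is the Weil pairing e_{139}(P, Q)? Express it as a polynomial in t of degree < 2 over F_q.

25151730675582 + 25423392818524*t

The 139-Weil pairing on E[139] over F_{161744211177337} is alternating-bilinear: e_{139}(P',Q') = e_{139}(P,Q)^det(M).
So e_{139}(P,Q) = e_{139}(P',Q')^{19}, since 22*19 = 1 mod 139.
8-bit Miller (10001011) on E'/F_{161744211177337} with a'=117112099166759, b'=35326271620928: accumulate tangent/chord ratios at Q'+S and P'+S'.
Miller gives e_{139}(P',Q') = 150888770703843 + 95676471159027*t in F_{161744211177337^2}.
Raise to 19: e(P,Q) = 25151730675582 + 25423392818524*t in mu_{139}.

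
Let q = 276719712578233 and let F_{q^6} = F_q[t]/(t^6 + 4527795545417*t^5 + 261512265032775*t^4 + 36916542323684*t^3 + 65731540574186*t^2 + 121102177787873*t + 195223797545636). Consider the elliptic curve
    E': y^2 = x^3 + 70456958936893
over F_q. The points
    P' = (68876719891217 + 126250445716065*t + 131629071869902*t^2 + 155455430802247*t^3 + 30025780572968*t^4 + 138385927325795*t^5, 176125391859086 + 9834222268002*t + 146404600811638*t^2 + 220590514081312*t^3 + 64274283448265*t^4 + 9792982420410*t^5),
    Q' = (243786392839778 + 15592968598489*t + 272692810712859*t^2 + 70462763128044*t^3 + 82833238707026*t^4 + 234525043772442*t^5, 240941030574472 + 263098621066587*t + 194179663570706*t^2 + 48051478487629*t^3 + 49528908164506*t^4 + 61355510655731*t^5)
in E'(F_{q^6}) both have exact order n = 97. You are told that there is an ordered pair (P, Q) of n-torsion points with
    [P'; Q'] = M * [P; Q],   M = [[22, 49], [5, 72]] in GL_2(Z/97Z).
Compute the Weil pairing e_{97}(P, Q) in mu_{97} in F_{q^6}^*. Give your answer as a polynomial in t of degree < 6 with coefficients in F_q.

The 97-Weil pairing on E[97] over F_{276719712578233} is alternating-bilinear: e_{97}(P',Q') = e_{97}(P,Q)^det(M).
22*72 - 49*5 = 1339; reduced mod 97: det = 78, inverse 51.
n = 97 = (1100001)_2 (7 bits, wt 3); accumulate f_{97,P'}(Q'+S)/f_{97,P'}(S) along the 6-step ladder.
So e_{97}(P',Q') = 8754726164424 + 214727193989478*t + 64806670692497*t^2 + 203134364075797*t^3 + 210588921129340*t^4 + 243978421334832*t^5.
Finally e_{97}(P,Q) = 235027822596653 + 143893601211335*t + 189585714549379*t^2 + 263777049216970*t^3 + 139660522674667*t^4 + 144180627271560*t^5.

235027822596653 + 143893601211335*t + 189585714549379*t^2 + 263777049216970*t^3 + 139660522674667*t^4 + 144180627271560*t^5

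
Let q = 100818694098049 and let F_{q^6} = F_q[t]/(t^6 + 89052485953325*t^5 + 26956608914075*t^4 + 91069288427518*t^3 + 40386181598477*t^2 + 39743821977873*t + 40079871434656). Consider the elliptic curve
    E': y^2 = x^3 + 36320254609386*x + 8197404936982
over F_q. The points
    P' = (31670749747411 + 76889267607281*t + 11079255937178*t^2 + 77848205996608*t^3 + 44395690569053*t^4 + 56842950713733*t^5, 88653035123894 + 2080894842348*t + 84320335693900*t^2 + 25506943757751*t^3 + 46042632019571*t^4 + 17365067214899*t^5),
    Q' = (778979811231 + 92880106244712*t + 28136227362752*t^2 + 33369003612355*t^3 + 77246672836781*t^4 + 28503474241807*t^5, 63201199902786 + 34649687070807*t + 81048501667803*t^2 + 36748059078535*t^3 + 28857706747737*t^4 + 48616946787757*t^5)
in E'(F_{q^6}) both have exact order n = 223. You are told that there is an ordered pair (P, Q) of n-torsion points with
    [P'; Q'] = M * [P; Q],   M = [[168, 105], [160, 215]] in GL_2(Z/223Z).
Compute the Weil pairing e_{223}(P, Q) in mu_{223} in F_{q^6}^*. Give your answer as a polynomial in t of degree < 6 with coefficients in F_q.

Since e_{223}(P,P)=e_{223}(Q,Q)=1 and e_{223}(Q,P)=e_{223}(P,Q)^{-1}, expanding e_{223}(168*P + 105*Q,160*P + 215*Q) leaves e(P,Q)^det(M).
So e_{223}(P,Q) = e_{223}(P',Q')^{11}, since 142*11 = 1 mod 223.
Miller loop for e_{223} over F_{100818694098049^6}: bits of 223 = 11011111; 7 double steps + 6 add steps, l/v at each.
The quotient is 84447280709786 + 76084996990390*t + 22737620600305*t^2 + 4926688278677*t^3 + 45669453044131*t^4 + 8875441793535*t^5.
Raise to 11: e(P,Q) = 86214025811927 + 8370749001486*t + 25867399052898*t^2 + 15490389846946*t^3 + 3268758231119*t^4 + 42526486530226*t^5 in mu_{223}.

86214025811927 + 8370749001486*t + 25867399052898*t^2 + 15490389846946*t^3 + 3268758231119*t^4 + 42526486530226*t^5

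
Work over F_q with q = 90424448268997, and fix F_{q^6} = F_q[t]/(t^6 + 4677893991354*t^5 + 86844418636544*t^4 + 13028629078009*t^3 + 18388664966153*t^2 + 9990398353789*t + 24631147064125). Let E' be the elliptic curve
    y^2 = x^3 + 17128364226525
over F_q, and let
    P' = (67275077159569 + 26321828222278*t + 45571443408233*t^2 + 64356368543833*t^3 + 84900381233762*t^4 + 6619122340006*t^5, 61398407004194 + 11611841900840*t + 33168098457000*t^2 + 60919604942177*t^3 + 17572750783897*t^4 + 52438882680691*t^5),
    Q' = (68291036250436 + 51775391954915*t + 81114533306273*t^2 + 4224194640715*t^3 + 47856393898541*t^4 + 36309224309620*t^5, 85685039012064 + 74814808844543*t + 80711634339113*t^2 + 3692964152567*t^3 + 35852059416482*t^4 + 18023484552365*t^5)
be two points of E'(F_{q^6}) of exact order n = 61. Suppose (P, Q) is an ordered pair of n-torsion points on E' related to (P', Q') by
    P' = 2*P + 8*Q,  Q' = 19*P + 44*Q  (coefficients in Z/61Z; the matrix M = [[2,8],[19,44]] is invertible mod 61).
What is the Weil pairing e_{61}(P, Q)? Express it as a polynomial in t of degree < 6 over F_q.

Under M = [[2,8],[19,44]] in GL_2(Z/61), e_{61}(P',Q') = e_{61}(P,Q)^(2*44-8*19 mod 61).
2*44 - 8*19 = -64; reduced mod 61: det = 58, inverse 20.
Double-and-add over 111101: 6-1 doublings, 5-1 additions; each step l_{T,T}/v_{2T} or l_{T,P'}/v at Q'+S for random S.
Miller gives e_{61}(P',Q') = 60755952302415 + 12773226823707*t + 36164368292329*t^2 + 21115187135696*t^3 + 1877547944088*t^4 + 42609057741038*t^5 in F_{90424448268997^6}.
Hence e(P,Q) = 23506305908738 + 12435446831910*t + 72417377584224*t^2 + 36669127895049*t^3 + 70522990638167*t^4 + 84507671277049*t^5 in F_{90424448268997^6}^*.

23506305908738 + 12435446831910*t + 72417377584224*t^2 + 36669127895049*t^3 + 70522990638167*t^4 + 84507671277049*t^5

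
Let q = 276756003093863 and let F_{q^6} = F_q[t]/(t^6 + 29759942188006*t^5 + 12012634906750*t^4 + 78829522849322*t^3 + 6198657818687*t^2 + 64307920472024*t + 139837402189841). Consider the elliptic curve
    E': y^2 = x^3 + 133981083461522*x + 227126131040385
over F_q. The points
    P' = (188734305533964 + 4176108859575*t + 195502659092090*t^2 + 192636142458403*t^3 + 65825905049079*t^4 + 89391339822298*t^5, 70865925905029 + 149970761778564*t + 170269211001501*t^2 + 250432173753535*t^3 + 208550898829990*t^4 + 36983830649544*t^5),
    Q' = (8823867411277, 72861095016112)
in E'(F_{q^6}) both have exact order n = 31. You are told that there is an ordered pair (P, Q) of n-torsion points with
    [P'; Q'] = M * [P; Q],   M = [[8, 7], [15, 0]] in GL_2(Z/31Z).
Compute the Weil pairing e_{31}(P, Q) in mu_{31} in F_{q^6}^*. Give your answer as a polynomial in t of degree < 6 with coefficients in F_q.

Alternating bilinearity on E[31] (values in mu_{31} in F_{276756003093863^6}) gives e(P',Q') = e(P,Q)^det(M).
Hence e(P,Q) = e(P',Q')^{18} where 18 = 19^{-1} mod 31.
Miller loop for e_{31} over F_{276756003093863^6}: bits of 31 = 11111; 4 double steps + 4 add steps, l/v at each.
e_{31}(P',Q') = 121742251750899 + 233359636320735*t + 84009101469023*t^2 + 57791824635604*t^3 + 84632908639550*t^4 + 85796772290708*t^5.
Hence e(P,Q) = 275651809916388 + 106227074938223*t + 151143284738125*t^2 + 188800666831047*t^3 + 67211452189000*t^4 + 148645992225090*t^5 in F_{276756003093863^6}^*.

275651809916388 + 106227074938223*t + 151143284738125*t^2 + 188800666831047*t^3 + 67211452189000*t^4 + 148645992225090*t^5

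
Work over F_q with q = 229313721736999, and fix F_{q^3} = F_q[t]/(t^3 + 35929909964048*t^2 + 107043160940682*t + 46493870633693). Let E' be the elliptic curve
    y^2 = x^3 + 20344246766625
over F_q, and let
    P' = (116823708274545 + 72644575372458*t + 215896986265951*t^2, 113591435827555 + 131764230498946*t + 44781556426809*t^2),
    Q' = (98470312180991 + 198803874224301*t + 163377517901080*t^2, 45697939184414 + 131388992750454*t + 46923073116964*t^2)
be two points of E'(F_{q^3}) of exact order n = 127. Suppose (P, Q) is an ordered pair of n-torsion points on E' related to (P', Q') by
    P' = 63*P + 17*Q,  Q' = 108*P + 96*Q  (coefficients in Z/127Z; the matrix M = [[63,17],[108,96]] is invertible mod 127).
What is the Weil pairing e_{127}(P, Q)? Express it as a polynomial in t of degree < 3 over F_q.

The 127-Weil pairing on E[127] over F_{229313721736999} is alternating-bilinear: e_{127}(P',Q') = e_{127}(P,Q)^det(M).
63*96 - 17*108 = 4212; reduced mod 127: det = 21, inverse 121.
Miller loop for e_{127} over F_{229313721736999^3}: bits of 127 = 1111111; 6 double steps + 6 add steps, l/v at each.
Result: e(P',Q') = 196503811498698 + 187737065055625*t + 8852304930564*t^2.
(196503811498698 + 187737065055625*t + 8852304930564*t^2)^{121} mod (229313721736999,f) = 156148939019339 + 145060304645534*t + 96618781272544*t^2.

156148939019339 + 145060304645534*t + 96618781272544*t^2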